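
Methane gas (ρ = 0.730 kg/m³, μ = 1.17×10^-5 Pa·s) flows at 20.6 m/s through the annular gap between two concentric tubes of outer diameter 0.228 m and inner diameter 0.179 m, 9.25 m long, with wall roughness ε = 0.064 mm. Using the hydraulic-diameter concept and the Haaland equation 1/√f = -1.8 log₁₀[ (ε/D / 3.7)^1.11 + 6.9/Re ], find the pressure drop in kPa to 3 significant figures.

Hydraulic diameter D_h = 4A/P = D_o - D_i = 0.228 - 0.179 = 0.049 m.
Re = ρVD_h/μ = 0.73·20.6·0.049/1.17e-05 = 6.298e+04.
ε/D_h = 6.4e-05/0.049 = 0.00131; Haaland gives 1/√f = -1.8 log₁₀[0.000147+0.00011] = 6.463, so f = 0.02394.
ΔP = f(L/D_h)(ρV²/2) = 0.02394·9.25/0.049·154.9 = 700.1 Pa.
ΔP = 0.700 kPa.

ΔP ≈ 0.700 kPa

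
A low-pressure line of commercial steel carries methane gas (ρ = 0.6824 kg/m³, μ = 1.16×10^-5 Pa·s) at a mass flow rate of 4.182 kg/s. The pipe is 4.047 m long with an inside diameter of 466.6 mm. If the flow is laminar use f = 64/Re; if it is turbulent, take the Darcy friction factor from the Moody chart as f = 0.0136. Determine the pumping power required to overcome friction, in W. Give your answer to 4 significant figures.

P ≈ 316.8 W

A = πD²/4 = π(0.4666)²/4 = 0.171 m²; mean velocity V = ṁ/(ρA) = 4.182/(0.6824 · 0.171) = 35.84 m/s.
Reynolds number Re = ρVD/μ = 0.6824 · 35.84 · 0.4666 / 1.16e-05 = 9.838e+05.
Re > 4000 → turbulent; use the Moody-chart value f = 0.0136.
Darcy-Weisbach: ΔP = f(L/D)(ρV²/2) = 0.0136·(4.047/0.4666)·(0.6824·35.84²/2) = 0.0136·8.673·438.3 = 51.7 Pa.
Q = ṁ/ρ = 4.182/0.6824 = 6.128 m³/s.
Pumping power P = QΔP = 6.128·51.7 = 316.82 W = 316.8 W.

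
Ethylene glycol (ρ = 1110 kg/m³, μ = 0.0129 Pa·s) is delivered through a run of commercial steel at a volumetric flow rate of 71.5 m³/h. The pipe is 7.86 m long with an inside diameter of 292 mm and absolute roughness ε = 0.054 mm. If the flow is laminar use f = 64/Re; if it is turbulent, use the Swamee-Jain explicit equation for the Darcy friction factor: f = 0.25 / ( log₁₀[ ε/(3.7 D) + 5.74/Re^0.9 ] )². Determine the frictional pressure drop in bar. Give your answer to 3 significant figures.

ΔP ≈ 4.46×10^-4 bar

Q = 71.5 m³/h = 71.5/3600 = 0.01986 m³/s.
Cross-sectional area A = πD²/4 = π(0.292)²/4 = 0.06697 m²; mean velocity V = Q/A = 0.01986/0.06697 = 0.2966 m/s.
Reynolds number Re = ρVD/μ = 1110 · 0.2966 · 0.292 / 0.0129 = 7452.
Re > 4000 → turbulent. Relative roughness ε/D = 5.4e-05/0.292 = 0.000185. Swamee-Jain: f = 0.25/(log₁₀[0.000185/3.7 + 5.74/7452^0.9])² = 0.25/(log₁₀[5e-05 + 0.00188])² = 0.25/(-2.715)² = 0.03392.
Darcy-Weisbach: ΔP = f(L/D)(ρV²/2) = 0.03392·(7.86/0.292)·(1110·0.2966²/2) = 0.03392·26.92·48.82 = 44.58 Pa.
ΔP = 44.58 Pa = 4.46×10^-4 bar.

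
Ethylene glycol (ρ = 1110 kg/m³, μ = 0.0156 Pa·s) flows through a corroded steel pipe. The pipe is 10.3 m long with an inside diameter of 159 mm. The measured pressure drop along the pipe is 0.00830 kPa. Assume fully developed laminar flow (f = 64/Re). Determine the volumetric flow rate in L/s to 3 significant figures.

Q ≈ 0.810 L/s

For laminar flow, f = 64/Re with Re = ρVD/μ, so Darcy-Weisbach reduces to ΔP = 32μLV/D². Solving for V: V = ΔP·D²/(32μL) = 8.3·(0.159)²/(32·0.0156·10.3) = 0.04081 m/s.
Check: Re = ρVD/μ = 1110·0.04081·0.159/0.0156 = 461.7 < 2300, so the laminar assumption holds.
Q = V·A = 0.04081·(π/4·0.159²) = 0.0008103 m³/s = 0.810 L/s.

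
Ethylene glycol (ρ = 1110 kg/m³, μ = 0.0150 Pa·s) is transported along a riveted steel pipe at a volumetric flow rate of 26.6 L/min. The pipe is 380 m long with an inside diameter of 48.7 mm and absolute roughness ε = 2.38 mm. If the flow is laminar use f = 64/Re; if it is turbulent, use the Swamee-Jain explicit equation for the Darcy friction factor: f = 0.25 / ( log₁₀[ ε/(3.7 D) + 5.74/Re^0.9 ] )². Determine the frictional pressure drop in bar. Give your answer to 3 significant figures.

ΔP ≈ 0.183 bar

Q = 26.6 L/min = 26.6/60000 = 0.0004433 m³/s.
Cross-sectional area A = πD²/4 = π(0.0487)²/4 = 0.001863 m²; mean velocity V = Q/A = 0.0004433/0.001863 = 0.238 m/s.
Reynolds number Re = ρVD/μ = 1110 · 0.238 · 0.0487 / 0.015 = 857.7.
Re < 2300 → laminar flow, so f = 64/Re = 64/857.7 = 0.07462 (the turbulent correlation is not needed).
Darcy-Weisbach: ΔP = f(L/D)(ρV²/2) = 0.07462·(380/0.0487)·(1110·0.238²/2) = 0.07462·7803·31.44 = 1.83e+04 Pa.
ΔP = 1.83e+04 Pa = 0.183 bar.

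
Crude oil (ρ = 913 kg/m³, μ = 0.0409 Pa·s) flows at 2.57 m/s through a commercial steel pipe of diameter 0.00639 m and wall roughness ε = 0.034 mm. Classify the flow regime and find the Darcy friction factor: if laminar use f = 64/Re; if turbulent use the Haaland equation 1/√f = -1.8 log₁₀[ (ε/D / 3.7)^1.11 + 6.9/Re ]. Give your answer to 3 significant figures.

f ≈ 0.175

Re = ρVD/μ = 913·2.57·0.00639/0.0409 = 366.6.
Re < 2300 → laminar, so f = 64/Re = 0.1746 (roughness is irrelevant in laminar flow).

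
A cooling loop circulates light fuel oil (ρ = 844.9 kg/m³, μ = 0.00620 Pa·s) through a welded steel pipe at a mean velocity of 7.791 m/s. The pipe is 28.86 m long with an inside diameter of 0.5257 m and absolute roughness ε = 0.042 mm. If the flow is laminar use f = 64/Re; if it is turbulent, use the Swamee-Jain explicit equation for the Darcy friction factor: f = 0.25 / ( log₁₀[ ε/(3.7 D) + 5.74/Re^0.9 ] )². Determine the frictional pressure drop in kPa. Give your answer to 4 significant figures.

ΔP ≈ 19.76 kPa

Reynolds number Re = ρVD/μ = 844.9 · 7.791 · 0.5257 / 0.0062 = 5.581e+05.
Re > 4000 → turbulent. Relative roughness ε/D = 4.2e-05/0.5257 = 7.99e-05. Swamee-Jain: f = 0.25/(log₁₀[7.99e-05/3.7 + 5.74/5.581e+05^0.9])² = 0.25/(log₁₀[2.16e-05 + 3.86e-05])² = 0.25/(-4.22)² = 0.01404.
Darcy-Weisbach: ΔP = f(L/D)(ρV²/2) = 0.01404·(28.86/0.5257)·(844.9·7.791²/2) = 0.01404·54.9·2.564e+04 = 1.976e+04 Pa.
ΔP = 1.976e+04 Pa = 19.76 kPa.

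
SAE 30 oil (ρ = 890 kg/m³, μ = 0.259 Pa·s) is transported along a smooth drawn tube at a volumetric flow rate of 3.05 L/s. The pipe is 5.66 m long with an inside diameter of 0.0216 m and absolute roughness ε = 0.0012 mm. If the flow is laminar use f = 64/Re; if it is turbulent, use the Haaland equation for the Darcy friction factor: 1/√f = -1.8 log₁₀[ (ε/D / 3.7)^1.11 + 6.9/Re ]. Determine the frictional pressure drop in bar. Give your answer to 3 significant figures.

Q = 3.05 L/s = 3.05/1000 = 0.00305 m³/s.
Cross-sectional area A = πD²/4 = π(0.0216)²/4 = 0.0003664 m²; mean velocity V = Q/A = 0.00305/0.0003664 = 8.323 m/s.
Reynolds number Re = ρVD/μ = 890 · 8.323 · 0.0216 / 0.259 = 617.8.
Re < 2300 → laminar flow, so f = 64/Re = 64/617.8 = 0.1036 (the turbulent correlation is not needed).
Darcy-Weisbach: ΔP = f(L/D)(ρV²/2) = 0.1036·(5.66/0.0216)·(890·8.323²/2) = 0.1036·262·3.083e+04 = 8.369e+05 Pa.
ΔP = 8.369e+05 Pa = 8.37 bar.

ΔP ≈ 8.37 bar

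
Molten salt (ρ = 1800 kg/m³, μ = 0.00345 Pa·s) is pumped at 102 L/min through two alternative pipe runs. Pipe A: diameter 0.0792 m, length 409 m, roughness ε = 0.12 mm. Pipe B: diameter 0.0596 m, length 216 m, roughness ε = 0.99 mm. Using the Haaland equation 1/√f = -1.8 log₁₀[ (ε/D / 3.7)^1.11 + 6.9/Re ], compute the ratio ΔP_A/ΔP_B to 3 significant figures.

ΔP_A/ΔP_B ≈ 0.293

Pipe A: V = Q/A = 0.0017/0.004927 = 0.3451 m/s; Re = 1.426e+04; ε/D = 0.00152; Haaland → f = 0.03048; ΔP_A = f(L/D)(ρV²/2) = 1.687e+04 Pa.
Pipe B: V = Q/A = 0.0017/0.00279 = 0.6093 m/s; Re = 1.895e+04; ε/D = 0.0166; Haaland → f = 0.0476; ΔP_B = f(L/D)(ρV²/2) = 5.764e+04 Pa.
ΔP_A/ΔP_B = 1.687e+04/5.764e+04 = 0.293.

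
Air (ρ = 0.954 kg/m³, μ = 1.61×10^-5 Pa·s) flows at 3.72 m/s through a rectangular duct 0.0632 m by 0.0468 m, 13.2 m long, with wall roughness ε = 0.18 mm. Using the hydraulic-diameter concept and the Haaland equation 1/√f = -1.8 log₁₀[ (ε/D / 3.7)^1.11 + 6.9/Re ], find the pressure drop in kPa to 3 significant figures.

Hydraulic diameter D_h = 4A/P = 4·(0.0632·0.0468)/(2·(0.0632+0.0468)) = 0.01183/0.22 = 0.05378 m.
Re = ρVD_h/μ = 0.954·3.72·0.05378/1.61e-05 = 1.185e+04.
ε/D_h = 0.00018/0.05378 = 0.00335; Haaland gives 1/√f = -1.8 log₁₀[0.000418+0.000582] = 5.4, so f = 0.0343.
ΔP = f(L/D_h)(ρV²/2) = 0.0343·13.2/0.05378·6.601 = 55.57 Pa.
ΔP = 0.0556 kPa.

ΔP ≈ 0.0556 kPa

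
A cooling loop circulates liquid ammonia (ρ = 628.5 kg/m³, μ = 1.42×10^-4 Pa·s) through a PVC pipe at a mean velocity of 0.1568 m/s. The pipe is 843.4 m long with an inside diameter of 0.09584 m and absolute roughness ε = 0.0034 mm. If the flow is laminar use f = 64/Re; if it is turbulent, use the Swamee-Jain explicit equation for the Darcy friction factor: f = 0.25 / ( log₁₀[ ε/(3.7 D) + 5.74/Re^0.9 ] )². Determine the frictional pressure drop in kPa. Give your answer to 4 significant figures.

Reynolds number Re = ρVD/μ = 628.5 · 0.1568 · 0.09584 / 0.000142 = 6.651e+04.
Re > 4000 → turbulent. Relative roughness ε/D = 3.4e-06/0.09584 = 3.55e-05. Swamee-Jain: f = 0.25/(log₁₀[3.55e-05/3.7 + 5.74/6.651e+04^0.9])² = 0.25/(log₁₀[9.59e-06 + 0.000262])² = 0.25/(-3.566)² = 0.01966.
Darcy-Weisbach: ΔP = f(L/D)(ρV²/2) = 0.01966·(843.4/0.09584)·(628.5·0.1568²/2) = 0.01966·8800·7.726 = 1337 Pa.
ΔP = 1337 Pa = 1.337 kPa.

ΔP ≈ 1.337 kPa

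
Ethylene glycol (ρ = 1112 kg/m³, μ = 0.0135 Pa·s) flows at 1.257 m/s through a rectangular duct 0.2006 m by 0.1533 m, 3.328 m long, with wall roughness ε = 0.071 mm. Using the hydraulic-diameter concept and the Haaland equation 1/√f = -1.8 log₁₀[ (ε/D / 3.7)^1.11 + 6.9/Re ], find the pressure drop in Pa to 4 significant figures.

ΔP ≈ 456.5 Pa

Hydraulic diameter D_h = 4A/P = 4·(0.2006·0.1533)/(2·(0.2006+0.1533)) = 0.123/0.7078 = 0.1738 m.
Re = ρVD_h/μ = 1112·1.257·0.1738/0.0135 = 1.799e+04.
ε/D_h = 7.1e-05/0.1738 = 0.000409; Haaland gives 1/√f = -1.8 log₁₀[4.05e-05+0.000383] = 6.071, so f = 0.02713.
ΔP = f(L/D_h)(ρV²/2) = 0.02713·3.328/0.1738·878.5 = 456.5 Pa.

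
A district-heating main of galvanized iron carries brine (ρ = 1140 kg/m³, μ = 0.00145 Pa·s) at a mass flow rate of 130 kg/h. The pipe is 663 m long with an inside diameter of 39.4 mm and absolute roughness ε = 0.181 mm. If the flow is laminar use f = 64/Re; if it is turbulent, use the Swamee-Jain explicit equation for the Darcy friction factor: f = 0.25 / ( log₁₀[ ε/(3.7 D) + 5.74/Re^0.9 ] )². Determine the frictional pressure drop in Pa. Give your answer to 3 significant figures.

ΔP ≈ 515 Pa

ṁ = 130 kg/h = 130/3600 = 0.03611 kg/s.
A = πD²/4 = π(0.0394)²/4 = 0.001219 m²; mean velocity V = ṁ/(ρA) = 0.03611/(1140 · 0.001219) = 0.02598 m/s.
Reynolds number Re = ρVD/μ = 1140 · 0.02598 · 0.0394 / 0.00145 = 804.8.
Re < 2300 → laminar flow, so f = 64/Re = 64/804.8 = 0.07952 (the turbulent correlation is not needed).
Darcy-Weisbach: ΔP = f(L/D)(ρV²/2) = 0.07952·(663/0.0394)·(1140·0.02598²/2) = 0.07952·1.683e+04·0.3848 = 514.9 Pa.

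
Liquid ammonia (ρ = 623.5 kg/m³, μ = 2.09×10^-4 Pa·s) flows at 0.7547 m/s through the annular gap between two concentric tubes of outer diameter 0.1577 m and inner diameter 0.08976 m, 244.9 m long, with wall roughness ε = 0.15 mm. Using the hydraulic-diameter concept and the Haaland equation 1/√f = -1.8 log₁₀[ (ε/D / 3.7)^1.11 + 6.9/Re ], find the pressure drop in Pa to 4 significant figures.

ΔP ≈ 16030 Pa

Hydraulic diameter D_h = 4A/P = D_o - D_i = 0.1577 - 0.08976 = 0.06794 m.
Re = ρVD_h/μ = 623.5·0.7547·0.06794/0.000209 = 1.53e+05.
ε/D_h = 0.00015/0.06794 = 0.00221; Haaland gives 1/√f = -1.8 log₁₀[0.000264+4.51e-05] = 6.319, so f = 0.02505.
ΔP = f(L/D_h)(ρV²/2) = 0.02505·244.9/0.06794·177.6 = 1.603e+04 Pa.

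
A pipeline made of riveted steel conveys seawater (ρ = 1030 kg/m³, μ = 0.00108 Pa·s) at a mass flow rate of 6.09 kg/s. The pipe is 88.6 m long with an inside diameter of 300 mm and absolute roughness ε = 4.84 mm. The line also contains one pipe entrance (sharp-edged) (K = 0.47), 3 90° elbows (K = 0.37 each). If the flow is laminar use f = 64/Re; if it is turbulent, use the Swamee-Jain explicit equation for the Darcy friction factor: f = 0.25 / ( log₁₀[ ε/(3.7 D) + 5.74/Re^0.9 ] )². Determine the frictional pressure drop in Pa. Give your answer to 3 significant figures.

ΔP ≈ 56.0 Pa

A = πD²/4 = π(0.3)²/4 = 0.07069 m²; mean velocity V = ṁ/(ρA) = 6.09/(1030 · 0.07069) = 0.08365 m/s.
Reynolds number Re = ρVD/μ = 1030 · 0.08365 · 0.3 / 0.00108 = 2.393e+04.
Re > 4000 → turbulent. Relative roughness ε/D = 0.00484/0.3 = 0.0161. Swamee-Jain: f = 0.25/(log₁₀[0.0161/3.7 + 5.74/2.393e+04^0.9])² = 0.25/(log₁₀[0.00436 + 0.000657])² = 0.25/(-2.299)² = 0.04728.
Total minor-loss coefficient ΣK = 1·0.47 + 3·0.37 = 1.58.
ΔP = [f·L/D + ΣK]·(ρV²/2) = [0.04728·88.6/0.3 + 1.58]·(1030·0.08365²/2) = [13.96 + 1.58]·3.603 = 56.01 Pa.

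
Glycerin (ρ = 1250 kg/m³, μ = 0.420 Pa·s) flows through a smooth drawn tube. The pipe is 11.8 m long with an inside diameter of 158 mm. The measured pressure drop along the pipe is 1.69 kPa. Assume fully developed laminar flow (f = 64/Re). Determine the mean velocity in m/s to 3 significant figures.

V ≈ 0.266 m/s

For laminar flow, f = 64/Re with Re = ρVD/μ, so Darcy-Weisbach reduces to ΔP = 32μLV/D². Solving for V: V = ΔP·D²/(32μL) = 1690·(0.158)²/(32·0.42·11.8) = 0.266 m/s.
Check: Re = ρVD/μ = 1250·0.266·0.158/0.42 = 125.1 < 2300, so the laminar assumption holds.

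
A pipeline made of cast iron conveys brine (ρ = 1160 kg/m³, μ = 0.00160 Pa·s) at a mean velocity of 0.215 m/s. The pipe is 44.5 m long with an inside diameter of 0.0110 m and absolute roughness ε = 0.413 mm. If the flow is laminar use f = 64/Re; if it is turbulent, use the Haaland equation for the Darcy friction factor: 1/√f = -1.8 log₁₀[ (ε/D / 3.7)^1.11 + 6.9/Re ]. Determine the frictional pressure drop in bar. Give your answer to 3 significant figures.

Reynolds number Re = ρVD/μ = 1160 · 0.215 · 0.011 / 0.0016 = 1715.
Re < 2300 → laminar flow, so f = 64/Re = 64/1715 = 0.03733 (the turbulent correlation is not needed).
Darcy-Weisbach: ΔP = f(L/D)(ρV²/2) = 0.03733·(44.5/0.011)·(1160·0.215²/2) = 0.03733·4045·26.81 = 4048 Pa.
ΔP = 4048 Pa = 0.0405 bar.

ΔP ≈ 0.0405 bar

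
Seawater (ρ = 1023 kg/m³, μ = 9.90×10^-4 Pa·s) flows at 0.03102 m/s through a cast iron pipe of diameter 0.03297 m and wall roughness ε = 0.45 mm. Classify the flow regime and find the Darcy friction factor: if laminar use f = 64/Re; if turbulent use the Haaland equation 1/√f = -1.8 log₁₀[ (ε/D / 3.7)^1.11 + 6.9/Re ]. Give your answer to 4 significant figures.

f ≈ 0.06056

Re = ρVD/μ = 1023·0.03102·0.03297/0.00099 = 1057.
Re < 2300 → laminar, so f = 64/Re = 0.06056 (roughness is irrelevant in laminar flow).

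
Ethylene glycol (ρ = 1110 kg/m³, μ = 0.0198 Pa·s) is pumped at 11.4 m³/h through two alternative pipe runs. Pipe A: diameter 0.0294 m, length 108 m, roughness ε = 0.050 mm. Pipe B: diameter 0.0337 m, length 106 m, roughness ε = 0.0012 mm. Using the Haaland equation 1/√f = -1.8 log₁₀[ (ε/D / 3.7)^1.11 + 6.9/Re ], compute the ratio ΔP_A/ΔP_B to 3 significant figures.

ΔP_A/ΔP_B ≈ 2.05

Pipe A: V = Q/A = 0.003167/0.0006789 = 4.665 m/s; Re = 7688; ε/D = 0.0017; Haaland → f = 0.03521; ΔP_A = f(L/D)(ρV²/2) = 1.562e+06 Pa.
Pipe B: V = Q/A = 0.003167/0.000892 = 3.55 m/s; Re = 6707; ε/D = 3.56e-05; Haaland → f = 0.0346; ΔP_B = f(L/D)(ρV²/2) = 7.614e+05 Pa.
ΔP_A/ΔP_B = 1.562e+06/7.614e+05 = 2.05.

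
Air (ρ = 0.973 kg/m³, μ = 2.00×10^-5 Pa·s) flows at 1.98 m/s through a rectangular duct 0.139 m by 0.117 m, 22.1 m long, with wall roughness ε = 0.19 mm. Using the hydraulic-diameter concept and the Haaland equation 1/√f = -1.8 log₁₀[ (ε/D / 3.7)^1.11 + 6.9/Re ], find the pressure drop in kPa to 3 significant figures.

Hydraulic diameter D_h = 4A/P = 4·(0.139·0.117)/(2·(0.139+0.117)) = 0.06505/0.512 = 0.1271 m.
Re = ρVD_h/μ = 0.973·1.98·0.1271/2e-05 = 1.224e+04.
ε/D_h = 0.00019/0.1271 = 0.0015; Haaland gives 1/√f = -1.8 log₁₀[0.000171+0.000564] = 5.641, so f = 0.03143.
ΔP = f(L/D_h)(ρV²/2) = 0.03143·22.1/0.1271·1.907 = 10.43 Pa.
ΔP = 0.0104 kPa.

ΔP ≈ 0.0104 kPa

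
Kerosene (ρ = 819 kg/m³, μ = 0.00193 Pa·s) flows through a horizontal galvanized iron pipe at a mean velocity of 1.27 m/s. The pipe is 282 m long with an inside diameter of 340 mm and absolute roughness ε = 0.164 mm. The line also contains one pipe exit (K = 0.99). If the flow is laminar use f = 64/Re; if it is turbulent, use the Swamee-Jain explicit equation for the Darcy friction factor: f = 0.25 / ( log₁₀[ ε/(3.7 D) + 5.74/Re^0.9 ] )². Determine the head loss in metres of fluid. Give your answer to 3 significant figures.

Reynolds number Re = ρVD/μ = 819 · 1.27 · 0.34 / 0.00193 = 1.832e+05.
Re > 4000 → turbulent. Relative roughness ε/D = 0.000164/0.34 = 0.000482. Swamee-Jain: f = 0.25/(log₁₀[0.000482/3.7 + 5.74/1.832e+05^0.9])² = 0.25/(log₁₀[0.00013 + 0.000105])² = 0.25/(-3.628)² = 0.019.
Total minor-loss coefficient ΣK = 1·0.99 = 0.99.
ΔP = [f·L/D + ΣK]·(ρV²/2) = [0.019·282/0.34 + 0.99]·(819·1.27²/2) = [15.76 + 0.99]·660.5 = 1.106e+04 Pa.
Head loss h_f = ΔP/(ρg) = 1.106e+04/(819·9.81) = 1.38 m.

h_f ≈ 1.38 m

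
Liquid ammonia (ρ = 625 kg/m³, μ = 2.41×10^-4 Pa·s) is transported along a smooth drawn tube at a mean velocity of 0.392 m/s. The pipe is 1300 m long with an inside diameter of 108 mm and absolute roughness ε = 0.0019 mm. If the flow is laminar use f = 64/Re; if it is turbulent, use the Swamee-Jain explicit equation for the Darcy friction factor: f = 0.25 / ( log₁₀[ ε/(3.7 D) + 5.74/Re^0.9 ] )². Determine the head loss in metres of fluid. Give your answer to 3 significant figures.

Reynolds number Re = ρVD/μ = 625 · 0.392 · 0.108 / 0.000241 = 1.098e+05.
Re > 4000 → turbulent. Relative roughness ε/D = 1.9e-06/0.108 = 1.76e-05. Swamee-Jain: f = 0.25/(log₁₀[1.76e-05/3.7 + 5.74/1.098e+05^0.9])² = 0.25/(log₁₀[4.75e-06 + 0.000167])² = 0.25/(-3.765)² = 0.01763.
Darcy-Weisbach: ΔP = f(L/D)(ρV²/2) = 0.01763·(1300/0.108)·(625·0.392²/2) = 0.01763·1.204e+04·48.02 = 1.019e+04 Pa.
Head loss h_f = ΔP/(ρg) = 1.019e+04/(625·9.81) = 1.66 m.

h_f ≈ 1.66 m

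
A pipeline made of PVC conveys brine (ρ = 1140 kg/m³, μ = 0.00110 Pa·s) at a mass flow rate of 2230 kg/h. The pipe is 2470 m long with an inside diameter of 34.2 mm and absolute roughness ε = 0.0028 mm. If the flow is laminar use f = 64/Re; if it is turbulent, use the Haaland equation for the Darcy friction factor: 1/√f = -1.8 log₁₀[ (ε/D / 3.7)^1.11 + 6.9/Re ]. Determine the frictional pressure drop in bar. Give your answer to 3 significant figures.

ΔP ≈ 3.68 bar

ṁ = 2230 kg/h = 2230/3600 = 0.6194 kg/s.
A = πD²/4 = π(0.0342)²/4 = 0.0009186 m²; mean velocity V = ṁ/(ρA) = 0.6194/(1140 · 0.0009186) = 0.5915 m/s.
Reynolds number Re = ρVD/μ = 1140 · 0.5915 · 0.0342 / 0.0011 = 2.096e+04.
Re > 4000 → turbulent. Relative roughness ε/D = 2.8e-06/0.0342 = 8.19e-05. Haaland: 1/√f = -1.8 log₁₀[(8.19e-05/3.7)^1.11 + 6.9/2.096e+04] = -1.8 log₁₀[6.81e-06 + 0.000329] = 6.253, so f = 0.02558.
Darcy-Weisbach: ΔP = f(L/D)(ρV²/2) = 0.02558·(2470/0.0342)·(1140·0.5915²/2) = 0.02558·7.222e+04·199.4 = 3.684e+05 Pa.
ΔP = 3.684e+05 Pa = 3.68 bar.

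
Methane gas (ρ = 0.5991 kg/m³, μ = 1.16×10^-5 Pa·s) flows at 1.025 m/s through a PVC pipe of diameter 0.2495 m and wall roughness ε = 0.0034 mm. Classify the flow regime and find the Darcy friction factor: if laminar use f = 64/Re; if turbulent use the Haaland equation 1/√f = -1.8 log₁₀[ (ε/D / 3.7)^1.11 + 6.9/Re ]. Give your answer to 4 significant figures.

Re = ρVD/μ = 0.5991·1.025·0.2495/1.16e-05 = 1.321e+04.
Re > 4000 → turbulent. ε/D = 3.4e-06/0.2495 = 1.36e-05; Haaland: 1/√f = -1.8 log₁₀[9.3e-07 + 0.000522] = 5.906, so f = 0.02867.

f ≈ 0.02867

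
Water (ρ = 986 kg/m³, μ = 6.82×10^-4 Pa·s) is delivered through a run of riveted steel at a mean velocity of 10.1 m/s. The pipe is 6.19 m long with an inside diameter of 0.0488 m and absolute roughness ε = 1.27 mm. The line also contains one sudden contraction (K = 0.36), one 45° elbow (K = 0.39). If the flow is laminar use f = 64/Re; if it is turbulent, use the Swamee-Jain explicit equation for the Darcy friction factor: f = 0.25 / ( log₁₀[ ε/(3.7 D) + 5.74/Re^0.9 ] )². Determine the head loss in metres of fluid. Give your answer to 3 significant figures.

Reynolds number Re = ρVD/μ = 986 · 10.1 · 0.0488 / 0.000682 = 7.126e+05.
Re > 4000 → turbulent. Relative roughness ε/D = 0.00127/0.0488 = 0.026. Swamee-Jain: f = 0.25/(log₁₀[0.026/3.7 + 5.74/7.126e+05^0.9])² = 0.25/(log₁₀[0.00703 + 3.1e-05])² = 0.25/(-2.151)² = 0.05404.
Total minor-loss coefficient ΣK = 1·0.36 + 1·0.39 = 0.75.
ΔP = [f·L/D + ΣK]·(ρV²/2) = [0.05404·6.19/0.0488 + 0.75]·(986·10.1²/2) = [6.854 + 0.75]·5.029e+04 = 3.824e+05 Pa.
Head loss h_f = ΔP/(ρg) = 3.824e+05/(986·9.81) = 39.5 m.

h_f ≈ 39.5 m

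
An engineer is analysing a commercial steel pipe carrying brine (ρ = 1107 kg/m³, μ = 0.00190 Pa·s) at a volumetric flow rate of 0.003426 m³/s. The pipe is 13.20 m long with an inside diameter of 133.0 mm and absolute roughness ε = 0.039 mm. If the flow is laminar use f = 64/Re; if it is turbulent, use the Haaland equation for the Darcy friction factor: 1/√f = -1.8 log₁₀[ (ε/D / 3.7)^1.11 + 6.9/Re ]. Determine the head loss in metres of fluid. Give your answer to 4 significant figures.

h_f ≈ 0.008166 m

Cross-sectional area A = πD²/4 = π(0.133)²/4 = 0.01389 m²; mean velocity V = Q/A = 0.003426/0.01389 = 0.2466 m/s.
Reynolds number Re = ρVD/μ = 1107 · 0.2466 · 0.133 / 0.0019 = 1.911e+04.
Re > 4000 → turbulent. Relative roughness ε/D = 3.9e-05/0.133 = 0.000293. Haaland: 1/√f = -1.8 log₁₀[(0.000293/3.7)^1.11 + 6.9/1.911e+04] = -1.8 log₁₀[2.8e-05 + 0.000361] = 6.138, so f = 0.02654.
Darcy-Weisbach: ΔP = f(L/D)(ρV²/2) = 0.02654·(13.2/0.133)·(1107·0.2466²/2) = 0.02654·99.25·33.66 = 88.67 Pa.
Head loss h_f = ΔP/(ρg) = 88.67/(1107·9.81) = 0.008166 m.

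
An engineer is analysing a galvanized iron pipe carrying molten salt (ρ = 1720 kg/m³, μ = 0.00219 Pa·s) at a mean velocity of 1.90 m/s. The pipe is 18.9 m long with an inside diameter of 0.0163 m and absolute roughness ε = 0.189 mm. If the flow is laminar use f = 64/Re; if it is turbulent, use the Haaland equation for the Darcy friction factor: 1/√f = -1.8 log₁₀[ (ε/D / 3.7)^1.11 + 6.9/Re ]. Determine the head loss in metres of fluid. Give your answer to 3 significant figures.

Reynolds number Re = ρVD/μ = 1720 · 1.9 · 0.0163 / 0.00219 = 2.432e+04.
Re > 4000 → turbulent. Relative roughness ε/D = 0.000189/0.0163 = 0.0116. Haaland: 1/√f = -1.8 log₁₀[(0.0116/3.7)^1.11 + 6.9/2.432e+04] = -1.8 log₁₀[0.00166 + 0.000284] = 4.88, so f = 0.042.
Darcy-Weisbach: ΔP = f(L/D)(ρV²/2) = 0.042·(18.9/0.0163)·(1720·1.9²/2) = 0.042·1160·3105 = 1.512e+05 Pa.
Head loss h_f = ΔP/(ρg) = 1.512e+05/(1720·9.81) = 8.96 m.

h_f ≈ 8.96 m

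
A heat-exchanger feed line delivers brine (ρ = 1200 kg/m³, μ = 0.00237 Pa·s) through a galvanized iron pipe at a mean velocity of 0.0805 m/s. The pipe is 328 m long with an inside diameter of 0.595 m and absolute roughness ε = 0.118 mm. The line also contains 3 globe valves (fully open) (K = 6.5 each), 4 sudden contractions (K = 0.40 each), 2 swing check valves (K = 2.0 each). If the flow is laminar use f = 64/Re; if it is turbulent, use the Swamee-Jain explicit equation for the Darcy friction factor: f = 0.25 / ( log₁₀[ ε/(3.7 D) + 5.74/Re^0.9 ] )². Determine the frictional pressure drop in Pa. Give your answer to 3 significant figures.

ΔP ≈ 151 Pa

Reynolds number Re = ρVD/μ = 1200 · 0.0805 · 0.595 / 0.00237 = 2.425e+04.
Re > 4000 → turbulent. Relative roughness ε/D = 0.000118/0.595 = 0.000198. Swamee-Jain: f = 0.25/(log₁₀[0.000198/3.7 + 5.74/2.425e+04^0.9])² = 0.25/(log₁₀[5.36e-05 + 0.00065])² = 0.25/(-3.153)² = 0.02515.
Total minor-loss coefficient ΣK = 3·6.5 + 4·0.4 + 2·2 = 25.1.
ΔP = [f·L/D + ΣK]·(ρV²/2) = [0.02515·328/0.595 + 25.1]·(1200·0.0805²/2) = [13.86 + 25.1]·3.888 = 151.5 Pa.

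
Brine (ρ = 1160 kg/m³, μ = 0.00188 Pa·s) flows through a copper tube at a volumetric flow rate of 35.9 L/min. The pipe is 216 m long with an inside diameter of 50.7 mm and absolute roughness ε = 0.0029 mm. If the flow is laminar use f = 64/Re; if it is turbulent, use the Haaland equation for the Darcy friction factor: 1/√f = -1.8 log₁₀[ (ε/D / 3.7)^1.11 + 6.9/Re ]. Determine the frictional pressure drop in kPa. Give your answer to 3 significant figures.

ΔP ≈ 6.86 kPa

Q = 35.9 L/min = 35.9/60000 = 0.0005983 m³/s.
Cross-sectional area A = πD²/4 = π(0.0507)²/4 = 0.002019 m²; mean velocity V = Q/A = 0.0005983/0.002019 = 0.2964 m/s.
Reynolds number Re = ρVD/μ = 1160 · 0.2964 · 0.0507 / 0.00188 = 9271.
Re > 4000 → turbulent. Relative roughness ε/D = 2.9e-06/0.0507 = 5.72e-05. Haaland: 1/√f = -1.8 log₁₀[(5.72e-05/3.7)^1.11 + 6.9/9271] = -1.8 log₁₀[4.57e-06 + 0.000744] = 5.626, so f = 0.03159.
Darcy-Weisbach: ΔP = f(L/D)(ρV²/2) = 0.03159·(216/0.0507)·(1160·0.2964²/2) = 0.03159·4260·50.95 = 6857 Pa.
ΔP = 6857 Pa = 6.86 kPa.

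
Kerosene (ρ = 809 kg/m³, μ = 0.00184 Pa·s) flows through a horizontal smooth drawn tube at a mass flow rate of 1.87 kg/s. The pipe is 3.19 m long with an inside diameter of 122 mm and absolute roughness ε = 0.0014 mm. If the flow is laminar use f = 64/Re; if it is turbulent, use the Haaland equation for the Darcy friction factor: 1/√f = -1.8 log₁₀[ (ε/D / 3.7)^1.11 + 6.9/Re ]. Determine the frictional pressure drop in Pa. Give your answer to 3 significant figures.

ΔP ≈ 12.6 Pa

A = πD²/4 = π(0.122)²/4 = 0.01169 m²; mean velocity V = ṁ/(ρA) = 1.87/(809 · 0.01169) = 0.1977 m/s.
Reynolds number Re = ρVD/μ = 809 · 0.1977 · 0.122 / 0.00184 = 1.061e+04.
Re > 4000 → turbulent. Relative roughness ε/D = 1.4e-06/0.122 = 1.15e-05. Haaland: 1/√f = -1.8 log₁₀[(1.15e-05/3.7)^1.11 + 6.9/1.061e+04] = -1.8 log₁₀[7.68e-07 + 0.000651] = 5.735, so f = 0.0304.
Darcy-Weisbach: ΔP = f(L/D)(ρV²/2) = 0.0304·(3.19/0.122)·(809·0.1977²/2) = 0.0304·26.15·15.82 = 12.57 Pa.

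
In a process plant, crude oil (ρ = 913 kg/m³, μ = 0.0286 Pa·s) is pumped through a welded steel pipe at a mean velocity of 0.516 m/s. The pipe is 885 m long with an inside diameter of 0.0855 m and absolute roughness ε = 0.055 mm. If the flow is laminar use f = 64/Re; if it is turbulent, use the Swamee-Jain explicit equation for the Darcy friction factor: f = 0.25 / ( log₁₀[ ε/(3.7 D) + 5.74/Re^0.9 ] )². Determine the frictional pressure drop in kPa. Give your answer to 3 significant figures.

Reynolds number Re = ρVD/μ = 913 · 0.516 · 0.0855 / 0.0286 = 1408.
Re < 2300 → laminar flow, so f = 64/Re = 64/1408 = 0.04544 (the turbulent correlation is not needed).
Darcy-Weisbach: ΔP = f(L/D)(ρV²/2) = 0.04544·(885/0.0855)·(913·0.516²/2) = 0.04544·1.035e+04·121.5 = 5.717e+04 Pa.
ΔP = 5.717e+04 Pa = 57.2 kPa.

ΔP ≈ 57.2 kPa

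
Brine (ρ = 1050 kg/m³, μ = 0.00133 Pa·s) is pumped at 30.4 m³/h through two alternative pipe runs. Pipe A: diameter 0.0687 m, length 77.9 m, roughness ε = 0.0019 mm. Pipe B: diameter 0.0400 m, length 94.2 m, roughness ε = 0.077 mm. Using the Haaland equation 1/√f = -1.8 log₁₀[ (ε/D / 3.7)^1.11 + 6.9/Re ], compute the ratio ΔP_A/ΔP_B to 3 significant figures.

Pipe A: V = Q/A = 0.008444/0.003707 = 2.278 m/s; Re = 1.236e+05; ε/D = 2.77e-05; Haaland → f = 0.01719; ΔP_A = f(L/D)(ρV²/2) = 5.31e+04 Pa.
Pipe B: V = Q/A = 0.008444/0.001257 = 6.72 m/s; Re = 2.122e+05; ε/D = 0.00193; Haaland → f = 0.02399; ΔP_B = f(L/D)(ρV²/2) = 1.339e+06 Pa.
ΔP_A/ΔP_B = 5.31e+04/1.339e+06 = 0.0396.

ΔP_A/ΔP_B ≈ 0.0396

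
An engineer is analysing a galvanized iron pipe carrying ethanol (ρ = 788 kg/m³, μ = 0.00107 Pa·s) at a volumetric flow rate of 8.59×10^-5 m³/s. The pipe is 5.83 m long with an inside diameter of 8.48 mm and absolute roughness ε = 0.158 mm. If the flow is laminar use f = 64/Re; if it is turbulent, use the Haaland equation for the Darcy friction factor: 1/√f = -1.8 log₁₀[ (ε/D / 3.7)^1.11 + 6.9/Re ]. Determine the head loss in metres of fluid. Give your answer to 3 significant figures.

Cross-sectional area A = πD²/4 = π(0.00848)²/4 = 5.648e-05 m²; mean velocity V = Q/A = 8.59e-05/5.648e-05 = 1.521 m/s.
Reynolds number Re = ρVD/μ = 788 · 1.521 · 0.00848 / 0.00107 = 9498.
Re > 4000 → turbulent. Relative roughness ε/D = 0.000158/0.00848 = 0.0186. Haaland: 1/√f = -1.8 log₁₀[(0.0186/3.7)^1.11 + 6.9/9498] = -1.8 log₁₀[0.00281 + 0.000726] = 4.412, so f = 0.05138.
Darcy-Weisbach: ΔP = f(L/D)(ρV²/2) = 0.05138·(5.83/0.00848)·(788·1.521²/2) = 0.05138·687.5·911.4 = 3.219e+04 Pa.
Head loss h_f = ΔP/(ρg) = 3.219e+04/(788·9.81) = 4.16 m.

h_f ≈ 4.16 m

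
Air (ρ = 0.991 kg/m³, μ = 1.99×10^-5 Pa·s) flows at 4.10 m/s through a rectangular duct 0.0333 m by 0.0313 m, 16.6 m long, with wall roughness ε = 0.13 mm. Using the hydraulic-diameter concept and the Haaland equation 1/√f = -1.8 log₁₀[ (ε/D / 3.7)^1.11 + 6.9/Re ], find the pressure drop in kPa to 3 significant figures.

ΔP ≈ 0.168 kPa

Hydraulic diameter D_h = 4A/P = 4·(0.0333·0.0313)/(2·(0.0333+0.0313)) = 0.004169/0.1292 = 0.03227 m.
Re = ρVD_h/μ = 0.991·4.1·0.03227/1.99e-05 = 6589.
ε/D_h = 0.00013/0.03227 = 0.00403; Haaland gives 1/√f = -1.8 log₁₀[0.000514+0.00105] = 5.052, so f = 0.03919.
ΔP = f(L/D_h)(ρV²/2) = 0.03919·16.6/0.03227·8.329 = 167.9 Pa.
ΔP = 0.168 kPa.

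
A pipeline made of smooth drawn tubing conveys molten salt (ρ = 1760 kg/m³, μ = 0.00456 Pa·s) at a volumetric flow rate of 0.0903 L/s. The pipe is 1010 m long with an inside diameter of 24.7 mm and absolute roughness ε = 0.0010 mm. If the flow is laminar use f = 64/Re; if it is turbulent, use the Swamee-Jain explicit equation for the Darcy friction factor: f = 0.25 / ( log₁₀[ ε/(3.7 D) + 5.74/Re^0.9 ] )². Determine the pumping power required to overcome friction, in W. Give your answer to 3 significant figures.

P ≈ 4.11 W

Q = 0.0903 L/s = 0.0903/1000 = 9.03e-05 m³/s.
Cross-sectional area A = πD²/4 = π(0.0247)²/4 = 0.0004792 m²; mean velocity V = Q/A = 9.03e-05/0.0004792 = 0.1885 m/s.
Reynolds number Re = ρVD/μ = 1760 · 0.1885 · 0.0247 / 0.00456 = 1797.
Re < 2300 → laminar flow, so f = 64/Re = 64/1797 = 0.03562 (the turbulent correlation is not needed).
Darcy-Weisbach: ΔP = f(L/D)(ρV²/2) = 0.03562·(1010/0.0247)·(1760·0.1885²/2) = 0.03562·4.089e+04·31.25 = 4.552e+04 Pa.
Pumping power P = QΔP = 9.03e-05·4.552e+04 = 4.111 W = 4.11 W.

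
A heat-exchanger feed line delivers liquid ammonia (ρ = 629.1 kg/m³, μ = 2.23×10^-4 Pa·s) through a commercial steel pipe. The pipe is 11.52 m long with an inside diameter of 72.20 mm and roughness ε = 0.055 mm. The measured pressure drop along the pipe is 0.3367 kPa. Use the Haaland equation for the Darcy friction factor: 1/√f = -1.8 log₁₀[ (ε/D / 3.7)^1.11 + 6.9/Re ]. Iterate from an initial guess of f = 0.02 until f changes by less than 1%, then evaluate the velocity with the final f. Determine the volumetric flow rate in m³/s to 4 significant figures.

Rearranging Darcy-Weisbach: V = √(2·ΔP·D/(f·L·ρ)). With ε/D = 5.5e-05/0.0722 = 0.000762, iterate starting from f = 0.02:
  f = 0.02 → V = √(2·336.7·0.0722/(0.02·11.52·629.1)) = 0.5792 m/s; Re = ρVD/μ = 1.18e+05; f → 0.02076
  f = 0.02076 → V = 0.5684 m/s; Re = 1.158e+05; f → 0.0208
Converged (Δf/f < 1%). With the final f = 0.0208: V = √(2·336.7·0.0722/(0.0208·11.52·629.1)) = 0.5679 m/s.
Q = V·A = 0.5679·(π/4·0.0722²) = 0.002325 m³/s = 0.002325 m³/s.

Q ≈ 0.002325 m³/s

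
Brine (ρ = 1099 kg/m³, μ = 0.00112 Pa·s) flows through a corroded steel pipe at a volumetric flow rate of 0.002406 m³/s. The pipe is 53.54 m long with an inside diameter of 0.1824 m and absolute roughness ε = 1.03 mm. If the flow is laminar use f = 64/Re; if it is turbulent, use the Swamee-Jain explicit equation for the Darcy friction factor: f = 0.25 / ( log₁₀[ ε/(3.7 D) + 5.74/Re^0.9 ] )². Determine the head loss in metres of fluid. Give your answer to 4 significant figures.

Cross-sectional area A = πD²/4 = π(0.1824)²/4 = 0.02613 m²; mean velocity V = Q/A = 0.002406/0.02613 = 0.09208 m/s.
Reynolds number Re = ρVD/μ = 1099 · 0.09208 · 0.1824 / 0.00112 = 1.648e+04.
Re > 4000 → turbulent. Relative roughness ε/D = 0.00103/0.1824 = 0.00565. Swamee-Jain: f = 0.25/(log₁₀[0.00565/3.7 + 5.74/1.648e+04^0.9])² = 0.25/(log₁₀[0.00153 + 0.00092])² = 0.25/(-2.612)² = 0.03666.
Darcy-Weisbach: ΔP = f(L/D)(ρV²/2) = 0.03666·(53.54/0.1824)·(1099·0.09208²/2) = 0.03666·293.5·4.659 = 50.13 Pa.
Head loss h_f = ΔP/(ρg) = 50.13/(1099·9.81) = 0.004649 m.

h_f ≈ 0.004649 m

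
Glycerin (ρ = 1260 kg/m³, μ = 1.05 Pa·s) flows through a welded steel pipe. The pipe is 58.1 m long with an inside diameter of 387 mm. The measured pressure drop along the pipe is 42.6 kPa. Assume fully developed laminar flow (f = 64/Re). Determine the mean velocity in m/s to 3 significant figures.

V ≈ 3.27 m/s

For laminar flow, f = 64/Re with Re = ρVD/μ, so Darcy-Weisbach reduces to ΔP = 32μLV/D². Solving for V: V = ΔP·D²/(32μL) = 4.26e+04·(0.387)²/(32·1.05·58.1) = 3.268 m/s.
Check: Re = ρVD/μ = 1260·3.268·0.387/1.05 = 1518 < 2300, so the laminar assumption holds.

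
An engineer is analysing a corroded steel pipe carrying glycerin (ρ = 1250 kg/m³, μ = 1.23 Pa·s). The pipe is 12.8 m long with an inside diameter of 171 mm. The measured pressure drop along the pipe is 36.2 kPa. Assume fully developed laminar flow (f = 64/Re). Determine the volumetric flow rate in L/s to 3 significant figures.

For laminar flow, f = 64/Re with Re = ρVD/μ, so Darcy-Weisbach reduces to ΔP = 32μLV/D². Solving for V: V = ΔP·D²/(32μL) = 3.62e+04·(0.171)²/(32·1.23·12.8) = 2.101 m/s.
Check: Re = ρVD/μ = 1250·2.101·0.171/1.23 = 365.1 < 2300, so the laminar assumption holds.
Q = V·A = 2.101·(π/4·0.171²) = 0.04825 m³/s = 48.3 L/s.

Q ≈ 48.3 L/s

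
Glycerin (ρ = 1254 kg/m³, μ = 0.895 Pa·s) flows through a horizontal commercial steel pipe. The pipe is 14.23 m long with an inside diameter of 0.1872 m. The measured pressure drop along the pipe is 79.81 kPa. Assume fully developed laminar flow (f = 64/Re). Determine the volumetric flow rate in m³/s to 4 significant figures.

Q ≈ 0.1889 m³/s

For laminar flow, f = 64/Re with Re = ρVD/μ, so Darcy-Weisbach reduces to ΔP = 32μLV/D². Solving for V: V = ΔP·D²/(32μL) = 7.981e+04·(0.1872)²/(32·0.895·14.23) = 6.863 m/s.
Check: Re = ρVD/μ = 1254·6.863·0.1872/0.895 = 1800 < 2300, so the laminar assumption holds.
Q = V·A = 6.863·(π/4·0.1872²) = 0.1889 m³/s = 0.1889 m³/s.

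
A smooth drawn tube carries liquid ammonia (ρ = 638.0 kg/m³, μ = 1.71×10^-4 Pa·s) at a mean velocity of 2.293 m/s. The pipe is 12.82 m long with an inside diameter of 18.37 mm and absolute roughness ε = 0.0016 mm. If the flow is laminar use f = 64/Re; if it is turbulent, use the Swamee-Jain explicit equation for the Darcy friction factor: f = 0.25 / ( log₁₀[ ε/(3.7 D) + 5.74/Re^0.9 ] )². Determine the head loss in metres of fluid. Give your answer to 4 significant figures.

Reynolds number Re = ρVD/μ = 638 · 2.293 · 0.01837 / 0.000171 = 1.572e+05.
Re > 4000 → turbulent. Relative roughness ε/D = 1.6e-06/0.01837 = 8.71e-05. Swamee-Jain: f = 0.25/(log₁₀[8.71e-05/3.7 + 5.74/1.572e+05^0.9])² = 0.25/(log₁₀[2.35e-05 + 0.000121])² = 0.25/(-3.84)² = 0.01695.
Darcy-Weisbach: ΔP = f(L/D)(ρV²/2) = 0.01695·(12.82/0.01837)·(638·2.293²/2) = 0.01695·697.9·1677 = 1.984e+04 Pa.
Head loss h_f = ΔP/(ρg) = 1.984e+04/(638·9.81) = 3.170 m.

h_f ≈ 3.170 m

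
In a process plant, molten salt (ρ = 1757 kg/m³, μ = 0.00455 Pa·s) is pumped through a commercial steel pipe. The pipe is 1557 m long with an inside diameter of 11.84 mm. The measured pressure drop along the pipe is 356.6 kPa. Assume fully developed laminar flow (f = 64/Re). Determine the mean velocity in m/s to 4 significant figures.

V ≈ 0.2205 m/s

For laminar flow, f = 64/Re with Re = ρVD/μ, so Darcy-Weisbach reduces to ΔP = 32μLV/D². Solving for V: V = ΔP·D²/(32μL) = 3.566e+05·(0.01184)²/(32·0.00455·1557) = 0.2205 m/s.
Check: Re = ρVD/μ = 1757·0.2205·0.01184/0.00455 = 1008 < 2300, so the laminar assumption holds.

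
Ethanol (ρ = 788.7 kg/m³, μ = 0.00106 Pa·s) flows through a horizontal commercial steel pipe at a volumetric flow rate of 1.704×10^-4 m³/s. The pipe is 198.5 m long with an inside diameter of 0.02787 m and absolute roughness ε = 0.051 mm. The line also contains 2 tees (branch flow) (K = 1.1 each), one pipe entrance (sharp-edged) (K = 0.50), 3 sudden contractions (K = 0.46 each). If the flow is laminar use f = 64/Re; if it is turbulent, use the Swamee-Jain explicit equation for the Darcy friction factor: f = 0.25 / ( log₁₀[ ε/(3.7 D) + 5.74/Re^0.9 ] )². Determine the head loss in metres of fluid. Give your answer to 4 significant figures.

h_f ≈ 1.109 m

Cross-sectional area A = πD²/4 = π(0.02787)²/4 = 0.00061 m²; mean velocity V = Q/A = 0.0001704/0.00061 = 0.2793 m/s.
Reynolds number Re = ρVD/μ = 788.7 · 0.2793 · 0.02787 / 0.00106 = 5792.
Re > 4000 → turbulent. Relative roughness ε/D = 5.1e-05/0.02787 = 0.00183. Swamee-Jain: f = 0.25/(log₁₀[0.00183/3.7 + 5.74/5792^0.9])² = 0.25/(log₁₀[0.000495 + 0.00236])² = 0.25/(-2.545)² = 0.0386.
Total minor-loss coefficient ΣK = 2·1.1 + 1·0.5 + 3·0.46 = 4.08.
ΔP = [f·L/D + ΣK]·(ρV²/2) = [0.0386·198.5/0.02787 + 4.08]·(788.7·0.2793²/2) = [274.9 + 4.08]·30.77 = 8584 Pa.
Head loss h_f = ΔP/(ρg) = 8584/(788.7·9.81) = 1.109 m.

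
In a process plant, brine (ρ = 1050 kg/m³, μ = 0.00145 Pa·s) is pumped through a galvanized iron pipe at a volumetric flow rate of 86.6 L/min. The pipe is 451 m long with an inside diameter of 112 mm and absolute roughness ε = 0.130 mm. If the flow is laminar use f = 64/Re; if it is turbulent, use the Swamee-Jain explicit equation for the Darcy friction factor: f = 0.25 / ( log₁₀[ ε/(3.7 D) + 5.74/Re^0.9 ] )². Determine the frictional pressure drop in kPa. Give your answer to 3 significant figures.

ΔP ≈ 1.44 kPa

Q = 86.6 L/min = 86.6/60000 = 0.001443 m³/s.
Cross-sectional area A = πD²/4 = π(0.112)²/4 = 0.009852 m²; mean velocity V = Q/A = 0.001443/0.009852 = 0.1465 m/s.
Reynolds number Re = ρVD/μ = 1050 · 0.1465 · 0.112 / 0.00145 = 1.188e+04.
Re > 4000 → turbulent. Relative roughness ε/D = 0.00013/0.112 = 0.00116. Swamee-Jain: f = 0.25/(log₁₀[0.00116/3.7 + 5.74/1.188e+04^0.9])² = 0.25/(log₁₀[0.000314 + 0.00123])² = 0.25/(-2.81)² = 0.03166.
Darcy-Weisbach: ΔP = f(L/D)(ρV²/2) = 0.03166·(451/0.112)·(1050·0.1465²/2) = 0.03166·4027·11.27 = 1436 Pa.
ΔP = 1436 Pa = 1.44 kPa.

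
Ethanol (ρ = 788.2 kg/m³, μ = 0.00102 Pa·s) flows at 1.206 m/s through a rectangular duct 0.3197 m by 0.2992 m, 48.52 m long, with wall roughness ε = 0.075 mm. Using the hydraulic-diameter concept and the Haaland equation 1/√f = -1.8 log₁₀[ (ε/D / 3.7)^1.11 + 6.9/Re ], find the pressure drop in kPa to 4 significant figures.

Hydraulic diameter D_h = 4A/P = 4·(0.3197·0.2992)/(2·(0.3197+0.2992)) = 0.3826/1.238 = 0.3091 m.
Re = ρVD_h/μ = 788.2·1.206·0.3091/0.00102 = 2.881e+05.
ε/D_h = 7.5e-05/0.3091 = 0.000243; Haaland gives 1/√f = -1.8 log₁₀[2.27e-05+2.4e-05] = 7.796, so f = 0.01646.
ΔP = f(L/D_h)(ρV²/2) = 0.01646·48.52/0.3091·573.2 = 1481 Pa.
ΔP = 1.481 kPa.

ΔP ≈ 1.481 kPa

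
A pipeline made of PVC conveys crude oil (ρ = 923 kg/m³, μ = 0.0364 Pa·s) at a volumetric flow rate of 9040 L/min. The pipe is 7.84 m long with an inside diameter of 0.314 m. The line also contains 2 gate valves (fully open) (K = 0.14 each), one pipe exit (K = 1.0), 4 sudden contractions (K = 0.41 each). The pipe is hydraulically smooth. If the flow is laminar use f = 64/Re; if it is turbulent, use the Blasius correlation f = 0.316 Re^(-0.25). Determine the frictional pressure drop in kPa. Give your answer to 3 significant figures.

ΔP ≈ 6.34 kPa

Q = 9040 L/min = 9040/60000 = 0.1507 m³/s.
Cross-sectional area A = πD²/4 = π(0.314)²/4 = 0.07744 m²; mean velocity V = Q/A = 0.1507/0.07744 = 1.946 m/s.
Reynolds number Re = ρVD/μ = 923 · 1.946 · 0.314 / 0.0364 = 1.549e+04.
Re > 4000 → turbulent. Smooth-pipe (Blasius): f = 0.316 Re^(-0.25) = 0.316/(1.549e+04)^0.25 = 0.02832.
Total minor-loss coefficient ΣK = 2·0.14 + 1·1 + 4·0.41 = 2.92.
ΔP = [f·L/D + ΣK]·(ρV²/2) = [0.02832·7.84/0.314 + 2.92]·(923·1.946²/2) = [0.7072 + 2.92]·1747 = 6337 Pa.
ΔP = 6337 Pa = 6.34 kPa.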